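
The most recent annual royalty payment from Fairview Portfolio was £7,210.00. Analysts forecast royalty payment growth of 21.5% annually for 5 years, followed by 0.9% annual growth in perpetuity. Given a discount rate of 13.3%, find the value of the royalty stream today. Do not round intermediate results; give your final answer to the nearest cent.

£127877.34

D_1 = 8760.15000
D_2 = 10643.58225
D_3 = 12931.95243
D_4 = 15712.32221
D_5 = 19090.47148
Terminal value at year 5: TV = D_5×(1+g_2)/(r−g_2) = 19262.28572/0.124 = 155341.01391
P_0 = D_1/(1+r)^1 + D_2/(1+r)^2 + D_3/(1+r)^3 + D_4/(1+r)^4 + D_5/(1+r)^5 + TV/(1+r)^5
    = 7731.81818 + 8291.40255 + 8891.48641 + 9535.00087 + 10225.08919 + 83202.54030 = 127877.33750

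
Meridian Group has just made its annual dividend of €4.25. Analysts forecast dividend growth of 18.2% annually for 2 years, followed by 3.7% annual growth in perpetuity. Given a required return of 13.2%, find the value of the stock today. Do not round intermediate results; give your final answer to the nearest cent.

D_1 = 5.02350
D_2 = 5.93778
Terminal value at year 2: TV = D_2×(1+g_2)/(r−g_2) = 6.15747/0.095 = 64.81552
P_0 = D_1/(1+r)^1 + D_2/(1+r)^2 + TV/(1+r)^2
    = 4.43772 + 4.63373 + 50.58086 = 59.65231

€59.65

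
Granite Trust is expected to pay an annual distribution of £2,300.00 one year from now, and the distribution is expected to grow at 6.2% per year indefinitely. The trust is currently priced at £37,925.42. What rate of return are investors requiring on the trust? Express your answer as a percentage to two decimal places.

12.26%

P = D₁/(r − g) ⇒ r = D₁/P + g = £2,300.0000/£37,925.42 + 0.062 = 0.060645 + 0.062 = 0.122645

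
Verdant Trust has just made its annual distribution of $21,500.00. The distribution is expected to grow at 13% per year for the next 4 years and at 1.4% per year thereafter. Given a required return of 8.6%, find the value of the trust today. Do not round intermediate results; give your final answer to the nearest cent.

D_1 = 24295.00000
D_2 = 27453.35000
D_3 = 31022.28550
D_4 = 35055.18261
Terminal value at year 4: TV = D_4×(1+g_2)/(r−g_2) = 35545.95517/0.072 = 493693.82183
P_0 = D_1/(1+r)^1 + D_2/(1+r)^2 + D_3/(1+r)^3 + D_4/(1+r)^4 + TV/(1+r)^4
    = 22371.08656 + 23277.46575 + 24220.56750 + 25201.87962 + 354926.47137 = 449997.47080

$449997.47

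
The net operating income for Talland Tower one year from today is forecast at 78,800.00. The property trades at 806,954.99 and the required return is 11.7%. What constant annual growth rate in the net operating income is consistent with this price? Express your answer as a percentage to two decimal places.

P = D₁/(r−g) ⇒ g = r − D₁/P = 0.117 − 78,800.00/806,954.99 = 0.019349

1.93%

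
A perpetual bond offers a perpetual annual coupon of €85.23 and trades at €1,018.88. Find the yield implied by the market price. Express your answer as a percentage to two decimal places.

P = C/r ⇒ r = C/P = €85.23/€1,018.88 = 0.083651

8.37%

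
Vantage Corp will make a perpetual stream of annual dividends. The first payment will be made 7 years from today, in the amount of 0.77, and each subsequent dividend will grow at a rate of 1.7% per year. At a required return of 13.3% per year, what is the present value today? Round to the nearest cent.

Value at end of year 6: C₁ / (r − g) = 0.77 / (0.133 − 0.017) = 6.6379
Discount to today: PV = 6.6379 / (1 + 0.133)^6 = 6.6379 / 2.115336 = 3.14

3.14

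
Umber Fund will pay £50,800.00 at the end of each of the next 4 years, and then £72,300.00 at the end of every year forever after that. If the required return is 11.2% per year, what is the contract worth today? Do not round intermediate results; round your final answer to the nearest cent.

£579116.97

PV of 4-year annuity: £50,800.00 × [1 − (1+0.112)^−4] / 0.112 = 156933.59505
Perpetuity value at year 4: £72,300.00 / 0.112 = 645535.71429
PV of perpetuity: 645535.71429 / (1+0.112)^4 = 422183.37330
Total PV = 156933.59505 + 422183.37330 = 579116.96835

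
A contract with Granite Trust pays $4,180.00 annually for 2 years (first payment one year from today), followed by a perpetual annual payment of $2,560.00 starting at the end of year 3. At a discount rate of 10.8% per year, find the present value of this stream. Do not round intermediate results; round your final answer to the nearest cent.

$26485.38

PV of 2-year annuity: $4,180.00 × [1 − (1+0.108)^−2] / 0.108 = 7177.40359
Perpetuity value at year 2: $2,560.00 / 0.108 = 23703.70370
PV of perpetuity: 23703.70370 / (1+0.108)^2 = 19307.97328
Total PV = 7177.40359 + 19307.97328 = 26485.37687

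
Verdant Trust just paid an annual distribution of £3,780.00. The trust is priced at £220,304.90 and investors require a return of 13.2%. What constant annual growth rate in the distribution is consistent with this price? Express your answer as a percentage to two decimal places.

11.29%

P = D₀(1+g)/(r−g) ⇒ P(r−g) = D₀(1+g) ⇒ g(P+D₀) = P·r − D₀
g = (P·r − D₀)/(P + D₀) = (£220,304.90×0.132 − £3,780.00) / (£220,304.90 + £3,780.00) = 0.112905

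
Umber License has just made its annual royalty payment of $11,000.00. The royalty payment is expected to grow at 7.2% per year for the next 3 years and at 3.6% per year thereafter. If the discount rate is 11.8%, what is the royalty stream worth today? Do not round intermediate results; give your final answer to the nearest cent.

$152875.49

D_1 = 11792.00000
D_2 = 12641.02400
D_3 = 13551.17773
Terminal value at year 3: TV = D_3×(1+g_2)/(r−g_2) = 14039.02013/0.082 = 171207.56251
P_0 = D_1/(1+r)^1 + D_2/(1+r)^2 + D_3/(1+r)^3 + TV/(1+r)^3
    = 10547.40608 + 10113.43410 + 9697.31785 + 122517.33279 = 152875.49081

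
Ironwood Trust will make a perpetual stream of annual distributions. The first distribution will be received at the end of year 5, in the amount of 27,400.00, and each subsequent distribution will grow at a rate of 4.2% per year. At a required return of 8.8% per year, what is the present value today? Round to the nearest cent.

Value at end of year 4: C₁ / (r − g) = 27,400.00 / (0.088 − 0.042) = 595,652.1739
Discount to today: PV = 595,652.1739 / (1 + 0.088)^4 = 595,652.1739 / 1.401250 = 425,086.34

425086.34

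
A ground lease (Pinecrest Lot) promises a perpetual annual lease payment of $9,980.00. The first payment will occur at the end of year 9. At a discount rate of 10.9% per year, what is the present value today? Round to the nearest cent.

$40017.66

Value at end of year 8: C / r = $9,980.00 / 0.109 = $91,559.6330
Discount to today: PV = $91,559.6330 / (1 + 0.109)^8 = $91,559.6330 / 2.287981 = $40,017.66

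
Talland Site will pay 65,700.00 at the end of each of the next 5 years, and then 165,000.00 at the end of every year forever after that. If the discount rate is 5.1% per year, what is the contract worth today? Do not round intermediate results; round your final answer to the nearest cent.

PV of 5-year annuity: 65,700.00 × [1 − (1+0.051)^−5] / 0.051 = 283662.03525
Perpetuity value at year 5: 165,000.00 / 0.051 = 3235294.11765
PV of perpetuity: 3235294.11765 / (1+0.051)^5 = 2522900.87843
Total PV = 283662.03525 + 2522900.87843 = 2806562.91368

2806562.91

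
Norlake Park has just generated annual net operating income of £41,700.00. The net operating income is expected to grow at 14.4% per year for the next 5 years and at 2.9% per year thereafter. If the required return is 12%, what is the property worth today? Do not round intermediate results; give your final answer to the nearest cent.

£746556.75

D_1 = 47704.80000
D_2 = 54574.29120
D_3 = 62432.98913
D_4 = 71423.33957
D_5 = 81708.30047
Terminal value at year 5: TV = D_5×(1+g_2)/(r−g_2) = 84077.84118/0.091 = 923932.32065
P_0 = D_1/(1+r)^1 + D_2/(1+r)^2 + D_3/(1+r)^3 + D_4/(1+r)^4 + D_5/(1+r)^5 + TV/(1+r)^5
    = 42593.57143 + 43506.29082 + 44438.56848 + 45390.82352 + 46363.48402 + 524264.01160 = 746556.74986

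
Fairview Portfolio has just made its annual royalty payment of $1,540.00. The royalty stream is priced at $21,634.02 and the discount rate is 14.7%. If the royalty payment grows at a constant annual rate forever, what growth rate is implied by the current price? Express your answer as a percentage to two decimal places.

P = D₀(1+g)/(r−g) ⇒ P(r−g) = D₀(1+g) ⇒ g(P+D₀) = P·r − D₀
g = (P·r − D₀)/(P + D₀) = ($21,634.02×0.147 − $1,540.00) / ($21,634.02 + $1,540.00) = 0.070778

7.08%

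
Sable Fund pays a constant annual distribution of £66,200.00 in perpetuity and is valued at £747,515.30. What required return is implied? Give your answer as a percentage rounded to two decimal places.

8.86%

P = C/r ⇒ r = C/P = £66,200.00/£747,515.30 = 0.088560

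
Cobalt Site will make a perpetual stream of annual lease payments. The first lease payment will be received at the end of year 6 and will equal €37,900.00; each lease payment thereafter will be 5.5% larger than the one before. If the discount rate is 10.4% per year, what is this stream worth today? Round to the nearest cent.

€471626.03

Value at end of year 5: C₁ / (r − g) = €37,900.00 / (0.104 − 0.055) = €773,469.3878
Discount to today: PV = €773,469.3878 / (1 + 0.104)^5 = €773,469.3878 / 1.640006 = €471,626.03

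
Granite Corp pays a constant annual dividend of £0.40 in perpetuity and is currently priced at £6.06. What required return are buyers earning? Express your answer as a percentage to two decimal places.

P = C/r ⇒ r = C/P = £0.40/£6.06 = 0.066007

6.60%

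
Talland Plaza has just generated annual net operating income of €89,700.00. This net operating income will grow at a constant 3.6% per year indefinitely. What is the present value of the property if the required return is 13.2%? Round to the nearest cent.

D₁ = D₀ × (1 + g) = €89,700.00 × 1.036 = €92,929.2000
Growing perpetuity: P = D₁ / (r − g) = €92,929.2000 / (0.132 − 0.036) = €968,012.50

€968012.50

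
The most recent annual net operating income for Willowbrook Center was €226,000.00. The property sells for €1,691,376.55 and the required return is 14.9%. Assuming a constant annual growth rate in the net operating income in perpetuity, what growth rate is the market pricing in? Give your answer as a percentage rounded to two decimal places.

P = D₀(1+g)/(r−g) ⇒ P(r−g) = D₀(1+g) ⇒ g(P+D₀) = P·r − D₀
g = (P·r − D₀)/(P + D₀) = (€1,691,376.55×0.149 − €226,000.00) / (€1,691,376.55 + €226,000.00) = 0.013568

1.36%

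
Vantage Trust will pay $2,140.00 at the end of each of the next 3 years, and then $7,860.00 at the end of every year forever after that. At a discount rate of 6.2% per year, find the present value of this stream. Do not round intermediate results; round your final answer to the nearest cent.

$111540.97

PV of 3-year annuity: $2,140.00 × [1 − (1+0.062)^−3] / 0.062 = 5699.14449
Perpetuity value at year 3: $7,860.00 / 0.062 = 126774.19355
PV of perpetuity: 126774.19355 / (1+0.062)^3 = 105841.82175
Total PV = 5699.14449 + 105841.82175 = 111540.96623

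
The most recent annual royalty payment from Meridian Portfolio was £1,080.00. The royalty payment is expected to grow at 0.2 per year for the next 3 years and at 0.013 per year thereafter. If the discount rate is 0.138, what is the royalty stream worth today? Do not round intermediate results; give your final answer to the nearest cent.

£13868.23

D_1 = 1296.00000
D_2 = 1555.20000
D_3 = 1866.24000
Terminal value at year 3: TV = D_3×(1+g_2)/(r−g_2) = 1890.50112/0.125 = 15124.00896
P_0 = D_1/(1+r)^1 + D_2/(1+r)^2 + D_3/(1+r)^3 + TV/(1+r)^3
    = 1138.84007 + 1200.88584 + 1266.31196 + 10262.19209 = 13868.22996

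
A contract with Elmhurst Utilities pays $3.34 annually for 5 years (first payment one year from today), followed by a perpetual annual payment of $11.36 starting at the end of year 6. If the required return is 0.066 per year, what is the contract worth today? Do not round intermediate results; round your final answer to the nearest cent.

PV of 5-year annuity: $3.34 × [1 − (1+0.066)^−5] / 0.066 = 13.84259
Perpetuity value at year 5: $11.36 / 0.066 = 172.12121
PV of perpetuity: 172.12121 / (1+0.066)^5 = 125.03983
Total PV = 13.84259 + 125.03983 = 138.88242

$138.88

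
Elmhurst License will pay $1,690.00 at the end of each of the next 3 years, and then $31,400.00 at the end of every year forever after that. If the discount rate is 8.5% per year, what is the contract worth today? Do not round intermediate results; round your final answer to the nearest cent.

$293531.76

PV of 3-year annuity: $1,690.00 × [1 − (1+0.085)^−3] / 0.085 = 4316.29781
Perpetuity value at year 3: $31,400.00 / 0.085 = 369411.76471
PV of perpetuity: 369411.76471 / (1+0.085)^3 = 289215.46224
Total PV = 4316.29781 + 289215.46224 = 293531.76005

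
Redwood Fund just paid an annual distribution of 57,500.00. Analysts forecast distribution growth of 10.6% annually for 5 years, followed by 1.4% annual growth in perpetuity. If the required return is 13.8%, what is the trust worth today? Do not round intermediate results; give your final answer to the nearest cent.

671844.53

D_1 = 63595.00000
D_2 = 70336.07000
D_3 = 77791.69342
D_4 = 86037.61292
D_5 = 95157.59989
Terminal value at year 5: TV = D_5×(1+g_2)/(r−g_2) = 96489.80629/0.124 = 778143.59912
P_0 = D_1/(1+r)^1 + D_2/(1+r)^2 + D_3/(1+r)^3 + D_4/(1+r)^4 + D_5/(1+r)^5 + TV/(1+r)^5
    = 55883.12830 + 54311.72223 + 52784.50332 + 51300.22907 + 49857.69187 + 407707.25448 = 671844.52926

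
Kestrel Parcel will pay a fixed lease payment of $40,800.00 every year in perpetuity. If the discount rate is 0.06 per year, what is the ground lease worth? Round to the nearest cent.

Level perpetuity: PV = C / r = $40,800.00 / 0.06 = $680,000.00

$680000.00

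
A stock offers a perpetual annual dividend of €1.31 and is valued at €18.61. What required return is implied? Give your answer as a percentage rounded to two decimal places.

P = C/r ⇒ r = C/P = €1.31/€18.61 = 0.070392

7.04%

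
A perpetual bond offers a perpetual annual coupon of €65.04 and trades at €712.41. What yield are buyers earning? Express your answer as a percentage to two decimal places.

P = C/r ⇒ r = C/P = €65.04/€712.41 = 0.091296

9.13%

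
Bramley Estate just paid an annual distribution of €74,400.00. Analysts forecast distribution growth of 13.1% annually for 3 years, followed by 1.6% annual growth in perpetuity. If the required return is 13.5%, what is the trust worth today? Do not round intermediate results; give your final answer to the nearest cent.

D_1 = 84146.40000
D_2 = 95169.57840
D_3 = 107636.79317
Terminal value at year 3: TV = D_3×(1+g_2)/(r−g_2) = 109358.98186/0.119 = 918983.04085
P_0 = D_1/(1+r)^1 + D_2/(1+r)^2 + D_3/(1+r)^3 + TV/(1+r)^3
    = 74137.79736 + 73876.51878 + 73616.16100 + 628521.17291 = 850151.65004

€850151.65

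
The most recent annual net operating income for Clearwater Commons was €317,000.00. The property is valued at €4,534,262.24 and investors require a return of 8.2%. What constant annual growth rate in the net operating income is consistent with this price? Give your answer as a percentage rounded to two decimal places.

1.13%

P = D₀(1+g)/(r−g) ⇒ P(r−g) = D₀(1+g) ⇒ g(P+D₀) = P·r − D₀
g = (P·r − D₀)/(P + D₀) = (€4,534,262.24×0.082 − €317,000.00) / (€4,534,262.24 + €317,000.00) = 0.011298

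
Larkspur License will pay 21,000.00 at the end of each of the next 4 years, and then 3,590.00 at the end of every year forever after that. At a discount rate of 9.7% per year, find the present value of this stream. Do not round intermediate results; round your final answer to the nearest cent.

PV of 4-year annuity: 21,000.00 × [1 − (1+0.097)^−4] / 0.097 = 67001.77898
Perpetuity value at year 4: 3,590.00 / 0.097 = 37010.30928
PV of perpetuity: 37010.30928 / (1+0.097)^4 = 25556.19563
Total PV = 67001.77898 + 25556.19563 = 92557.97461

92557.97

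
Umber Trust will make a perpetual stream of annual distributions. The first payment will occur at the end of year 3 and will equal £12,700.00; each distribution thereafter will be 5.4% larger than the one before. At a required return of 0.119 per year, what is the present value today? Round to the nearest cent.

Value at end of year 2: C₁ / (r − g) = £12,700.00 / (0.119 − 0.054) = £195,384.6154
Discount to today: PV = £195,384.6154 / (1 + 0.119)^2 = £195,384.6154 / 1.252161 = £156,037.93

£156037.93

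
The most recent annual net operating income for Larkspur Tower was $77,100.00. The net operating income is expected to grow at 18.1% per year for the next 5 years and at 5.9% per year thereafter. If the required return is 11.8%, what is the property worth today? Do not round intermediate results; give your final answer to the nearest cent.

D_1 = 91055.10000
D_2 = 107536.07310
D_3 = 127000.10233
D_4 = 149987.12085
D_5 = 177134.78973
Terminal value at year 5: TV = D_5×(1+g_2)/(r−g_2) = 187585.74232/0.059 = 3179419.36138
P_0 = D_1/(1+r)^1 + D_2/(1+r)^2 + D_3/(1+r)^3 + D_4/(1+r)^4 + D_5/(1+r)^5 + TV/(1+r)^5
    = 81444.63327 + 86034.08935 + 90882.16416 + 96003.43101 + 101413.28446 + 1820282.51251 = 2276060.11475

$2276060.11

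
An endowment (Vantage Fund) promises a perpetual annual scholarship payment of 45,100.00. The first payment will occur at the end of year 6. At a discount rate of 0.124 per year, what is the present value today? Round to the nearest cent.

Value at end of year 5: C / r = 45,100.00 / 0.124 = 363,709.6774
Discount to today: PV = 363,709.6774 / (1 + 0.124)^5 = 363,709.6774 / 1.794038 = 202,732.46

202732.46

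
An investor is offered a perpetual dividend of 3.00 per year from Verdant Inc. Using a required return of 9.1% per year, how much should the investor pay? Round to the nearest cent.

Level perpetuity: PV = C / r = 3.00 / 0.091 = 32.97

32.97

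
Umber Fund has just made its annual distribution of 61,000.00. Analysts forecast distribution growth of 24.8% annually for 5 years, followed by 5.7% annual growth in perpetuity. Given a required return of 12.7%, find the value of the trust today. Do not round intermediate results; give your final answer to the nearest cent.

D_1 = 76128.00000
D_2 = 95007.74400
D_3 = 118569.66451
D_4 = 147974.94131
D_5 = 184672.72676
Terminal value at year 5: TV = D_5×(1+g_2)/(r−g_2) = 195199.07218/0.07 = 2788558.17402
P_0 = D_1/(1+r)^1 + D_2/(1+r)^2 + D_3/(1+r)^3 + D_4/(1+r)^4 + D_5/(1+r)^5 + TV/(1+r)^5
    = 67549.24579 + 74801.64928 + 82832.70479 + 91726.01205 + 101574.14644 + 1533769.61129 = 1952253.36965

1952253.37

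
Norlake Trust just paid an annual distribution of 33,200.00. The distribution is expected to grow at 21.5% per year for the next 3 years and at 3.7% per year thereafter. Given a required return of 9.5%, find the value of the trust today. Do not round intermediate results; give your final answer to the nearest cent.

D_1 = 40338.00000
D_2 = 49010.67000
D_3 = 59547.96405
Terminal value at year 3: TV = D_3×(1+g_2)/(r−g_2) = 61751.23872/0.058 = 1064676.52965
P_0 = D_1/(1+r)^1 + D_2/(1+r)^2 + D_3/(1+r)^3 + TV/(1+r)^3
    = 36838.35616 + 40875.43629 + 45354.93616 + 810914.97927 = 933983.70788

933983.71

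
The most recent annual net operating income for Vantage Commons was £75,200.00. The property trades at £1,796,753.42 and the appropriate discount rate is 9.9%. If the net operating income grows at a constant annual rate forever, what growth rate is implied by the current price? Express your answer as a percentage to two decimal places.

P = D₀(1+g)/(r−g) ⇒ P(r−g) = D₀(1+g) ⇒ g(P+D₀) = P·r − D₀
g = (P·r − D₀)/(P + D₀) = (£1,796,753.42×0.099 − £75,200.00) / (£1,796,753.42 + £75,200.00) = 0.054851

5.49%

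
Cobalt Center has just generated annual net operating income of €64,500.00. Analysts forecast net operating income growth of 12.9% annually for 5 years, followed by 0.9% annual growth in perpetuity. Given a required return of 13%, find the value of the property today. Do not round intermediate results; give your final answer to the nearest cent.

€857124.50

D_1 = 72820.50000
D_2 = 82214.34450
D_3 = 92819.99494
D_4 = 104793.77429
D_5 = 118312.17117
Terminal value at year 5: TV = D_5×(1+g_2)/(r−g_2) = 119376.98071/0.121 = 986586.61745
P_0 = D_1/(1+r)^1 + D_2/(1+r)^2 + D_3/(1+r)^3 + D_4/(1+r)^4 + D_5/(1+r)^5 + TV/(1+r)^5
    = 64442.92035 + 64385.89122 + 64328.91256 + 64271.98431 + 64215.10645 + 535479.68935 = 857124.50424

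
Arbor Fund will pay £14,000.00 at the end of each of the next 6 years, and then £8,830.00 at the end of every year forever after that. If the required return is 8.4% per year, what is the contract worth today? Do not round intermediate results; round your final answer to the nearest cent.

£128732.06

PV of 6-year annuity: £14,000.00 × [1 − (1+0.084)^−6] / 0.084 = 63942.39839
Perpetuity value at year 6: £8,830.00 / 0.084 = 105119.04762
PV of perpetuity: 105119.04762 / (1+0.084)^6 = 64789.66349
Total PV = 63942.39839 + 64789.66349 = 128732.06188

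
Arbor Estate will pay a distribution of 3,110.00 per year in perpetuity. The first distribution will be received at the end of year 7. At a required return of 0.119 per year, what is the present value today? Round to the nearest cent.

Value at end of year 6: C / r = 3,110.00 / 0.119 = 26,134.4538
Discount to today: PV = 26,134.4538 / (1 + 0.119)^6 = 26,134.4538 / 1.963272 = 13,311.68

13311.68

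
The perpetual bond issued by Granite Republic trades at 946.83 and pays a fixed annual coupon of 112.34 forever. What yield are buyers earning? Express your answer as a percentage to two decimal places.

P = C/r ⇒ r = C/P = 112.34/946.83 = 0.118649

11.86%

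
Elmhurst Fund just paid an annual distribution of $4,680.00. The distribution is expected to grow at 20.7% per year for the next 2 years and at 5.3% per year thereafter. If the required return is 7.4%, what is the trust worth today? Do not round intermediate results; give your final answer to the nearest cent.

D_1 = 5648.76000
D_2 = 6818.05332
Terminal value at year 2: TV = D_2×(1+g_2)/(r−g_2) = 7179.41015/0.021 = 341876.67362
P_0 = D_1/(1+r)^1 + D_2/(1+r)^2 + TV/(1+r)^2
    = 5259.55307 + 5910.87575 + 296388.19847 = 307558.62729

$307558.63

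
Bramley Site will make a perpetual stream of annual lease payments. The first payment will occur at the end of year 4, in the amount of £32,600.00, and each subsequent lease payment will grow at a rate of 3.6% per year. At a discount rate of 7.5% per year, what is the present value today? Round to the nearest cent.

£672864.48

Value at end of year 3: C₁ / (r − g) = £32,600.00 / (0.075 − 0.036) = £835,897.4359
Discount to today: PV = £835,897.4359 / (1 + 0.075)^3 = £835,897.4359 / 1.242297 = £672,864.48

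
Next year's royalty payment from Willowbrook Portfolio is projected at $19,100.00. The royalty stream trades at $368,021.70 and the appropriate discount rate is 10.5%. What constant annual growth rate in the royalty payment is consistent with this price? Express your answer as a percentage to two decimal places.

P = D₁/(r−g) ⇒ g = r − D₁/P = 0.105 − $19,100.00/$368,021.70 = 0.053101

5.31%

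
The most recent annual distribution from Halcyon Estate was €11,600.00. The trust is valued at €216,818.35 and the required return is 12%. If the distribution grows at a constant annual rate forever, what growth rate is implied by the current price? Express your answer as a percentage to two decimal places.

6.31%

P = D₀(1+g)/(r−g) ⇒ P(r−g) = D₀(1+g) ⇒ g(P+D₀) = P·r − D₀
g = (P·r − D₀)/(P + D₀) = (€216,818.35×0.12 − €11,600.00) / (€216,818.35 + €11,600.00) = 0.063122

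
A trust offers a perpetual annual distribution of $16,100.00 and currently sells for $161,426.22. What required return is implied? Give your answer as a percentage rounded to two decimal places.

P = C/r ⇒ r = C/P = $16,100.00/$161,426.22 = 0.099736

9.97%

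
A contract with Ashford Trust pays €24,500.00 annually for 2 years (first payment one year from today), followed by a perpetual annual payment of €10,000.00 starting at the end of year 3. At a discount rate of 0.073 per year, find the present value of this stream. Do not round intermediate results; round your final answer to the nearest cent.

€163093.96

PV of 2-year annuity: €24,500.00 × [1 − (1+0.073)^−2] / 0.073 = 44112.93384
Perpetuity value at year 2: €10,000.00 / 0.073 = 136986.30137
PV of perpetuity: 136986.30137 / (1+0.073)^2 = 118981.02225
Total PV = 44112.93384 + 118981.02225 = 163093.95609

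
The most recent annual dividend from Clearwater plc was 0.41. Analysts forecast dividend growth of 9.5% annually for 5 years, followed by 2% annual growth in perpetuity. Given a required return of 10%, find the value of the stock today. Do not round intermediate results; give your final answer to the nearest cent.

D_1 = 0.44895
D_2 = 0.49160
D_3 = 0.53830
D_4 = 0.58944
D_5 = 0.64544
Terminal value at year 5: TV = D_5×(1+g_2)/(r−g_2) = 0.65835/0.08 = 8.22933
P_0 = D_1/(1+r)^1 + D_2/(1+r)^2 + D_3/(1+r)^3 + D_4/(1+r)^4 + D_5/(1+r)^5 + TV/(1+r)^5
    = 0.40814 + 0.40628 + 0.40443 + 0.40260 + 0.40077 + 5.10977 = 7.13198

7.13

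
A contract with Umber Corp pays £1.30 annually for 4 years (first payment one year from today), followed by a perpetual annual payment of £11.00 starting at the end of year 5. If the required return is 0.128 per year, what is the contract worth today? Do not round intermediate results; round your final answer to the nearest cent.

£56.96

PV of 4-year annuity: £1.30 × [1 − (1+0.128)^−4] / 0.128 = 3.88294
Perpetuity value at year 4: £11.00 / 0.128 = 85.93750
PV of perpetuity: 85.93750 / (1+0.128)^4 = 53.08188
Total PV = 3.88294 + 53.08188 = 56.96482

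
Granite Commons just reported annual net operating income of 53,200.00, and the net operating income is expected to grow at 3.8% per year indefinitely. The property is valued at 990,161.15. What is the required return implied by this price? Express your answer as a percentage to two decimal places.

9.38%

D₁ = 53,200.00 × 1.038 = 55,221.6000
P = D₁/(r − g) ⇒ r = D₁/P + g = 55,221.6000/990,161.15 + 0.038 = 0.055770 + 0.038 = 0.093770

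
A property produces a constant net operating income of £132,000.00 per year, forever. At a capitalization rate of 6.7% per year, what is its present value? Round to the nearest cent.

Level perpetuity: PV = C / r = £132,000.00 / 0.067 = £1,970,149.25

£1970149.25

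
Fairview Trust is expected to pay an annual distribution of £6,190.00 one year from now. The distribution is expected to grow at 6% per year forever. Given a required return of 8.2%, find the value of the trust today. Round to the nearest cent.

£281363.64

Growing perpetuity: P = D₁ / (r − g) = £6,190.0000 / (0.082 − 0.06) = £281,363.64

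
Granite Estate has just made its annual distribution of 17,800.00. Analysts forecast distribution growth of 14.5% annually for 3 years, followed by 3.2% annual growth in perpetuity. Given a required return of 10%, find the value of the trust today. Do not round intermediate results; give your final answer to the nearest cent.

D_1 = 20381.00000
D_2 = 23336.24500
D_3 = 26720.00052
Terminal value at year 3: TV = D_3×(1+g_2)/(r−g_2) = 27575.04054/0.068 = 405515.30209
P_0 = D_1/(1+r)^1 + D_2/(1+r)^2 + D_3/(1+r)^3 + TV/(1+r)^3
    = 18528.18182 + 19286.15289 + 20075.13187 + 304669.64845 = 362559.11503

362559.12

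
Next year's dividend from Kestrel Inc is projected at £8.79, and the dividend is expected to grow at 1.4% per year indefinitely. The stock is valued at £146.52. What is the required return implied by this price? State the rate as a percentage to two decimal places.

P = D₁/(r − g) ⇒ r = D₁/P + g = £8.7900/£146.52 + 0.014 = 0.059992 + 0.014 = 0.073992

7.40%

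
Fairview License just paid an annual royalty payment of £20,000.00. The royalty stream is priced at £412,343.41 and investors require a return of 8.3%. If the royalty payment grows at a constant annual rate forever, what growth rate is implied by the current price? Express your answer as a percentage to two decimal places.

3.29%

P = D₀(1+g)/(r−g) ⇒ P(r−g) = D₀(1+g) ⇒ g(P+D₀) = P·r − D₀
g = (P·r − D₀)/(P + D₀) = (£412,343.41×0.083 − £20,000.00) / (£412,343.41 + £20,000.00) = 0.032901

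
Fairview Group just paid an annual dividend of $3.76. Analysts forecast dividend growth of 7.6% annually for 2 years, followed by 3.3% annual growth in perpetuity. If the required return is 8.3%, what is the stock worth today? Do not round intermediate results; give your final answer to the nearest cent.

$84.13

D_1 = 4.04576
D_2 = 4.35324
Terminal value at year 2: TV = D_2×(1+g_2)/(r−g_2) = 4.49689/0.05 = 89.93789
P_0 = D_1/(1+r)^1 + D_2/(1+r)^2 + TV/(1+r)^2
    = 3.73570 + 3.71155 + 76.68065 = 84.12790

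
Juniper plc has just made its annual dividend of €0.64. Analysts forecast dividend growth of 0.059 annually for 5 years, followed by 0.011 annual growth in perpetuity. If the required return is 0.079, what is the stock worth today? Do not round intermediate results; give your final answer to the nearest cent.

D_1 = 0.67776
D_2 = 0.71775
D_3 = 0.76009
D_4 = 0.80494
D_5 = 0.85243
Terminal value at year 5: TV = D_5×(1+g_2)/(r−g_2) = 0.86181/0.068 = 12.67366
P_0 = D_1/(1+r)^1 + D_2/(1+r)^2 + D_3/(1+r)^3 + D_4/(1+r)^4 + D_5/(1+r)^5 + TV/(1+r)^5
    = 0.62814 + 0.61649 + 0.60507 + 0.59385 + 0.58284 + 8.66552 = 11.69192

€11.69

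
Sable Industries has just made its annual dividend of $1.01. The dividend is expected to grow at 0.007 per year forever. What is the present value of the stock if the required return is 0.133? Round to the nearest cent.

D₁ = D₀ × (1 + g) = $1.01 × 1.007 = $1.0171
Growing perpetuity: P = D₁ / (r − g) = $1.0171 / (0.133 − 0.007) = $8.07

$8.07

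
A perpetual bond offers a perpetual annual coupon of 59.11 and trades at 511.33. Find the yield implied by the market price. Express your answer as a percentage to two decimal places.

P = C/r ⇒ r = C/P = 59.11/511.33 = 0.115600

11.56%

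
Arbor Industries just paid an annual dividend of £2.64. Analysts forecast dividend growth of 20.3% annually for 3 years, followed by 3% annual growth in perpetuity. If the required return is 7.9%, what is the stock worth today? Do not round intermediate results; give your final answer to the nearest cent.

£86.79

D_1 = 3.17592
D_2 = 3.82063
D_3 = 4.59622
Terminal value at year 3: TV = D_3×(1+g_2)/(r−g_2) = 4.73411/0.049 = 96.61442
P_0 = D_1/(1+r)^1 + D_2/(1+r)^2 + D_3/(1+r)^3 + TV/(1+r)^3
    = 2.94339 + 3.28165 + 3.65878 + 76.90908 = 86.79290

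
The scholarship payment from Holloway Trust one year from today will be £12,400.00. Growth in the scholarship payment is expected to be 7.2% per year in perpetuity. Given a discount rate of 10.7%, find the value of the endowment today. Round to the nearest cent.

£354285.71

Growing perpetuity: P = D₁ / (r − g) = £12,400.0000 / (0.107 − 0.072) = £354,285.71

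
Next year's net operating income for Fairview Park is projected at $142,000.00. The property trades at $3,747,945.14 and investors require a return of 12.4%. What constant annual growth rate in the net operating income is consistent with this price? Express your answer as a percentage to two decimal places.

8.61%

P = D₁/(r−g) ⇒ g = r − D₁/P = 0.124 − $142,000.00/$3,747,945.14 = 0.086113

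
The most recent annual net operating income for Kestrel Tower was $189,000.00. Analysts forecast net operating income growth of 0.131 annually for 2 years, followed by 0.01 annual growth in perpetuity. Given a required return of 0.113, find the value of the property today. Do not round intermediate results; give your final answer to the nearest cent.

D_1 = 213759.00000
D_2 = 241761.42900
Terminal value at year 2: TV = D_2×(1+g_2)/(r−g_2) = 244179.04329/0.103 = 2370670.32320
P_0 = D_1/(1+r)^1 + D_2/(1+r)^2 + TV/(1+r)^2
    = 192056.60377 + 195162.64049 + 1913730.74657 = 2300949.99084

$2300949.99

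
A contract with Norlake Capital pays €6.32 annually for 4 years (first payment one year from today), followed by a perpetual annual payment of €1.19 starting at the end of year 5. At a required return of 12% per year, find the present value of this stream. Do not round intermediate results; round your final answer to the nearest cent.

€25.50

PV of 4-year annuity: €6.32 × [1 − (1+0.12)^−4] / 0.12 = 19.19605
Perpetuity value at year 4: €1.19 / 0.12 = 9.91667
PV of perpetuity: 9.91667 / (1+0.12)^4 = 6.30222
Total PV = 19.19605 + 6.30222 = 25.49827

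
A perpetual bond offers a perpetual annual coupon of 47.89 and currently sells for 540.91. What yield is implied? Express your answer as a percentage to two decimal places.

P = C/r ⇒ r = C/P = 47.89/540.91 = 0.088536

8.85%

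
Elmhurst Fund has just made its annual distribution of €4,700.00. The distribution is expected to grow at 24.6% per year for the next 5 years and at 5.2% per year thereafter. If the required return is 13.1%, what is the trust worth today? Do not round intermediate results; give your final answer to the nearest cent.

€133287.05

D_1 = 5856.20000
D_2 = 7296.82520
D_3 = 9091.84420
D_4 = 11328.43787
D_5 = 14115.23359
Terminal value at year 5: TV = D_5×(1+g_2)/(r−g_2) = 14849.22574/0.079 = 187964.88273
P_0 = D_1/(1+r)^1 + D_2/(1+r)^2 + D_3/(1+r)^3 + D_4/(1+r)^4 + D_5/(1+r)^5 + TV/(1+r)^5
    = 5177.89567 + 5704.38373 + 6284.40507 + 6923.40293 + 7627.37405 + 101569.58862 = 133287.05006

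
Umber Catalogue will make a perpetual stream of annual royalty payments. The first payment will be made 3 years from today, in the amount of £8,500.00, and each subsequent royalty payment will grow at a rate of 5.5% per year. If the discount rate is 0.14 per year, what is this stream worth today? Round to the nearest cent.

Value at end of year 2: C₁ / (r − g) = £8,500.00 / (0.14 − 0.055) = £100,000.0000
Discount to today: PV = £100,000.0000 / (1 + 0.14)^2 = £100,000.0000 / 1.299600 = £76,946.75

£76946.75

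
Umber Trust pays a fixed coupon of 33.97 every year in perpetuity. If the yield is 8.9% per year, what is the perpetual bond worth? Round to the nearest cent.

Level perpetuity: PV = C / r = 33.97 / 0.089 = 381.69

381.69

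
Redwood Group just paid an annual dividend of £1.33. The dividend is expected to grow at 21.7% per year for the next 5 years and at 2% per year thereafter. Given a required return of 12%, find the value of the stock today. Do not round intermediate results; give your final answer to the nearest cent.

£29.14

D_1 = 1.61861
D_2 = 1.96985
D_3 = 2.39731
D_4 = 2.91752
D_5 = 3.55062
Terminal value at year 5: TV = D_5×(1+g_2)/(r−g_2) = 3.62164/0.1 = 36.21635
P_0 = D_1/(1+r)^1 + D_2/(1+r)^2 + D_3/(1+r)^3 + D_4/(1+r)^4 + D_5/(1+r)^5 + TV/(1+r)^5
    = 1.44519 + 1.57035 + 1.70635 + 1.85414 + 2.01472 + 20.55013 = 29.14088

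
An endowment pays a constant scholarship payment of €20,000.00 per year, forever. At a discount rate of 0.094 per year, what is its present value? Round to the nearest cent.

€212765.96

Level perpetuity: PV = C / r = €20,000.00 / 0.094 = €212,765.96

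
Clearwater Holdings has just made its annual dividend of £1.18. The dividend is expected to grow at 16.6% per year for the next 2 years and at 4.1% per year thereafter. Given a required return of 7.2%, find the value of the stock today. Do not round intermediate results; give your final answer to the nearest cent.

£49.56

D_1 = 1.37588
D_2 = 1.60428
Terminal value at year 2: TV = D_2×(1+g_2)/(r−g_2) = 1.67005/0.031 = 53.87263
P_0 = D_1/(1+r)^1 + D_2/(1+r)^2 + TV/(1+r)^2
    = 1.28347 + 1.39601 + 46.87903 = 49.55851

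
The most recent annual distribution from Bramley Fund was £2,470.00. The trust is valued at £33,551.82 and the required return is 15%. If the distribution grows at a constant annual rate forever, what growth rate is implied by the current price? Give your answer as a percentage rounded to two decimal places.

7.11%

P = D₀(1+g)/(r−g) ⇒ P(r−g) = D₀(1+g) ⇒ g(P+D₀) = P·r − D₀
g = (P·r − D₀)/(P + D₀) = (£33,551.82×0.15 − £2,470.00) / (£33,551.82 + £2,470.00) = 0.071145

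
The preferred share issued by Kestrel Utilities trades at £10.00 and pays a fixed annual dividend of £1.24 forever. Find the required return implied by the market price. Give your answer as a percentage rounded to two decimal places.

P = C/r ⇒ r = C/P = £1.24/£10.00 = 0.124000

12.40%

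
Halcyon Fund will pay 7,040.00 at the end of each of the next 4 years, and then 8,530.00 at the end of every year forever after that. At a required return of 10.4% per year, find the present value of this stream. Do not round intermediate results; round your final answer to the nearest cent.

PV of 4-year annuity: 7,040.00 × [1 − (1+0.104)^−4] / 0.104 = 22123.98676
Perpetuity value at year 4: 8,530.00 / 0.104 = 82019.23077
PV of perpetuity: 82019.23077 / (1+0.104)^4 = 55212.75249
Total PV = 22123.98676 + 55212.75249 = 77336.73925

77336.74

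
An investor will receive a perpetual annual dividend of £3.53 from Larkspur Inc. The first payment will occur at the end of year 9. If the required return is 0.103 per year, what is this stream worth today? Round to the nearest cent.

Value at end of year 8: C / r = £3.53 / 0.103 = £34.2718
Discount to today: PV = £34.2718 / (1 + 0.103)^8 = £34.2718 / 2.190807 = £15.64

£15.64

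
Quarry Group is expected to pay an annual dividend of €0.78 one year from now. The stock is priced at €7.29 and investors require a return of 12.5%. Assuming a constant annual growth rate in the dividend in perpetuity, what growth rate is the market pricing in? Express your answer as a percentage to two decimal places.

1.80%

P = D₁/(r−g) ⇒ g = r − D₁/P = 0.125 − €0.78/€7.29 = 0.018004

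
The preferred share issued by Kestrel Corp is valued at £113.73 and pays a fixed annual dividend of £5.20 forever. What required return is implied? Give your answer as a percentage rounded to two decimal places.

P = C/r ⇒ r = C/P = £5.20/£113.73 = 0.045722

4.57%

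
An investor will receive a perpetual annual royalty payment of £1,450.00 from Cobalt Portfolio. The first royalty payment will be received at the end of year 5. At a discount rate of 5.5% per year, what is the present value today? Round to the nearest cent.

£21281.17

Value at end of year 4: C / r = £1,450.00 / 0.055 = £26,363.6364
Discount to today: PV = £26,363.6364 / (1 + 0.055)^4 = £26,363.6364 / 1.238825 = £21,281.17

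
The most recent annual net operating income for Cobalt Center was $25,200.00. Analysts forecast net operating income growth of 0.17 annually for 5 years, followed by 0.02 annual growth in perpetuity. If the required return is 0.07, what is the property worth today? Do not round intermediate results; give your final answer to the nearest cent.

$969651.73

D_1 = 29484.00000
D_2 = 34496.28000
D_3 = 40360.64760
D_4 = 47221.95769
D_5 = 55249.69050
Terminal value at year 5: TV = D_5×(1+g_2)/(r−g_2) = 56354.68431/0.05 = 1127093.68619
P_0 = D_1/(1+r)^1 + D_2/(1+r)^2 + D_3/(1+r)^3 + D_4/(1+r)^4 + D_5/(1+r)^5 + TV/(1+r)^5
    = 27555.14019 + 30130.38693 + 32946.31095 + 36025.40543 + 39392.26575 + 803602.22124 = 969651.73048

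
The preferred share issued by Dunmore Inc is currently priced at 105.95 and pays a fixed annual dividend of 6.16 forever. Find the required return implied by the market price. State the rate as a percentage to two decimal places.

5.81%

P = C/r ⇒ r = C/P = 6.16/105.95 = 0.058141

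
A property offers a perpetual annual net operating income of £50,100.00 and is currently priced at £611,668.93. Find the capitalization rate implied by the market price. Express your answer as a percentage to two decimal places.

P = C/r ⇒ r = C/P = £50,100.00/£611,668.93 = 0.081907

8.19%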